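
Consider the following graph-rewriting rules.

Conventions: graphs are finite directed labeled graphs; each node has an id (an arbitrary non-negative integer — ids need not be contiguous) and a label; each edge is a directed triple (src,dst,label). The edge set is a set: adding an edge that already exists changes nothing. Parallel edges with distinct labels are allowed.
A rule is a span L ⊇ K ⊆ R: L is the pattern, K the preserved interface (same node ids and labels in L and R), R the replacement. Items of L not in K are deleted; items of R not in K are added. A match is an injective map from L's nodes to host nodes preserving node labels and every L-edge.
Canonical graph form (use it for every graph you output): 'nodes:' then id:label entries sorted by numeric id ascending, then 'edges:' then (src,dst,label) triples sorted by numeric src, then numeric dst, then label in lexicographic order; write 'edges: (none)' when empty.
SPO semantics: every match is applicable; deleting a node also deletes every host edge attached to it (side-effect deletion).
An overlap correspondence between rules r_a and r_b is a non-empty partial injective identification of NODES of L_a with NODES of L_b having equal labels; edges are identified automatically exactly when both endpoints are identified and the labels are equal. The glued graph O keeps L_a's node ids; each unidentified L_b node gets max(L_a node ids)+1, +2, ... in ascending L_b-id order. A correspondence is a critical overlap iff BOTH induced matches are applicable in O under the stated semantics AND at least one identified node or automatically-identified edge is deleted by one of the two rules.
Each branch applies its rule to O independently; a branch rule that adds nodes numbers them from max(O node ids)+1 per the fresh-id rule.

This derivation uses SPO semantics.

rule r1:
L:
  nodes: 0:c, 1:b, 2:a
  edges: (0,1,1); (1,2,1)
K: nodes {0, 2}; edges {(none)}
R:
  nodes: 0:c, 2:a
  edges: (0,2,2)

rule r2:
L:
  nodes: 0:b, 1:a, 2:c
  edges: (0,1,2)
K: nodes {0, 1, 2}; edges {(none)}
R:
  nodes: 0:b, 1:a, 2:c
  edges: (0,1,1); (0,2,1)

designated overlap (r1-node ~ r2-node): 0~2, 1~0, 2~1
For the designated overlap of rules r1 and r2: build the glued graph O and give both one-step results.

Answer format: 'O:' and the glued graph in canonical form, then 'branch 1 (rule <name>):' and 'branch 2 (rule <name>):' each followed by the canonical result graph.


O:
nodes: 0:c, 1:b, 2:a
edges: (0,1,1); (1,2,1); (1,2,2)
branch 1 (rule r1):
nodes: 0:c, 2:a
edges: (0,2,2)
branch 2 (rule r2):
nodes: 0:c, 1:b, 2:a
edges: (0,1,1); (1,0,1); (1,2,1)


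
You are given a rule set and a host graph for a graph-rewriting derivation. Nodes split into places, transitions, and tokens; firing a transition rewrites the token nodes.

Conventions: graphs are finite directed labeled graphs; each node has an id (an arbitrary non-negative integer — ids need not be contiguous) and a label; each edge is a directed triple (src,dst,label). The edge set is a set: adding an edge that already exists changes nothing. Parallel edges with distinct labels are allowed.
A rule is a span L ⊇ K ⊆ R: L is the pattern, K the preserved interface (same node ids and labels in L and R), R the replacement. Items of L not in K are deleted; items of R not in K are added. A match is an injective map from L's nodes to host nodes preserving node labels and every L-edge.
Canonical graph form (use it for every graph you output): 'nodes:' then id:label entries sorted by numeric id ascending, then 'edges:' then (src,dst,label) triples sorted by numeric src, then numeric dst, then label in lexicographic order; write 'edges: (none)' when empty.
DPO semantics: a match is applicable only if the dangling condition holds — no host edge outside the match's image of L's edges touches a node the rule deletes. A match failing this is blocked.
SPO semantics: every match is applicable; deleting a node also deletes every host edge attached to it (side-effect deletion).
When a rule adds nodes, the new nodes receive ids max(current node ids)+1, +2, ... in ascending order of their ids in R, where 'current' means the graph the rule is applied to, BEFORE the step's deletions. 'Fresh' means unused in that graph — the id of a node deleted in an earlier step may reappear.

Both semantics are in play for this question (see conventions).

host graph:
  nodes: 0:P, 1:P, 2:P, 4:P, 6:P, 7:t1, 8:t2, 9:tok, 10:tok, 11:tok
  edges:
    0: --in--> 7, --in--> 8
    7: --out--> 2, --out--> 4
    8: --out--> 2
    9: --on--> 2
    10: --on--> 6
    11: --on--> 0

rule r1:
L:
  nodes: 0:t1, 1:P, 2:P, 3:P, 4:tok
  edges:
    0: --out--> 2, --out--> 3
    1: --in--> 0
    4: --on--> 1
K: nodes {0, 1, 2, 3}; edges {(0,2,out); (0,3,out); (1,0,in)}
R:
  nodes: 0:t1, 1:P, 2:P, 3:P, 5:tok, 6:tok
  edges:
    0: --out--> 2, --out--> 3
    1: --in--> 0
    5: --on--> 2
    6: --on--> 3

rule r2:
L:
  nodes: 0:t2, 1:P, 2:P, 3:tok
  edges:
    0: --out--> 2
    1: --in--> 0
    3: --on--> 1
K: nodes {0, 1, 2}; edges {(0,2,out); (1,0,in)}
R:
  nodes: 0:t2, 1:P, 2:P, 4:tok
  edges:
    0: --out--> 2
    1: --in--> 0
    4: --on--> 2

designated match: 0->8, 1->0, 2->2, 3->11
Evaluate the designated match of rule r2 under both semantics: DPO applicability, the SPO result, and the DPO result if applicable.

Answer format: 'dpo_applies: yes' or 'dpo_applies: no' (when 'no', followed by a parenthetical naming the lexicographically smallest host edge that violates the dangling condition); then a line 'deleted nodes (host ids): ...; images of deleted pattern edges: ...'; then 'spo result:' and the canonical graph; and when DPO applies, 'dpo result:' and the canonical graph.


dpo_applies: yes
deleted nodes (host ids): 11; images of deleted pattern edges: (11,0,on)
spo result:
nodes: 0:P, 1:P, 2:P, 4:P, 6:P, 7:t1, 8:t2, 9:tok, 10:tok, 12:tok
edges: (0,7,in); (0,8,in); (7,2,out); (7,4,out); (8,2,out); (9,2,on); (10,6,on); (12,2,on)
dpo result:
nodes: 0:P, 1:P, 2:P, 4:P, 6:P, 7:t1, 8:t2, 9:tok, 10:tok, 12:tok
edges: (0,7,in); (0,8,in); (7,2,out); (7,4,out); (8,2,out); (9,2,on); (10,6,on); (12,2,on)


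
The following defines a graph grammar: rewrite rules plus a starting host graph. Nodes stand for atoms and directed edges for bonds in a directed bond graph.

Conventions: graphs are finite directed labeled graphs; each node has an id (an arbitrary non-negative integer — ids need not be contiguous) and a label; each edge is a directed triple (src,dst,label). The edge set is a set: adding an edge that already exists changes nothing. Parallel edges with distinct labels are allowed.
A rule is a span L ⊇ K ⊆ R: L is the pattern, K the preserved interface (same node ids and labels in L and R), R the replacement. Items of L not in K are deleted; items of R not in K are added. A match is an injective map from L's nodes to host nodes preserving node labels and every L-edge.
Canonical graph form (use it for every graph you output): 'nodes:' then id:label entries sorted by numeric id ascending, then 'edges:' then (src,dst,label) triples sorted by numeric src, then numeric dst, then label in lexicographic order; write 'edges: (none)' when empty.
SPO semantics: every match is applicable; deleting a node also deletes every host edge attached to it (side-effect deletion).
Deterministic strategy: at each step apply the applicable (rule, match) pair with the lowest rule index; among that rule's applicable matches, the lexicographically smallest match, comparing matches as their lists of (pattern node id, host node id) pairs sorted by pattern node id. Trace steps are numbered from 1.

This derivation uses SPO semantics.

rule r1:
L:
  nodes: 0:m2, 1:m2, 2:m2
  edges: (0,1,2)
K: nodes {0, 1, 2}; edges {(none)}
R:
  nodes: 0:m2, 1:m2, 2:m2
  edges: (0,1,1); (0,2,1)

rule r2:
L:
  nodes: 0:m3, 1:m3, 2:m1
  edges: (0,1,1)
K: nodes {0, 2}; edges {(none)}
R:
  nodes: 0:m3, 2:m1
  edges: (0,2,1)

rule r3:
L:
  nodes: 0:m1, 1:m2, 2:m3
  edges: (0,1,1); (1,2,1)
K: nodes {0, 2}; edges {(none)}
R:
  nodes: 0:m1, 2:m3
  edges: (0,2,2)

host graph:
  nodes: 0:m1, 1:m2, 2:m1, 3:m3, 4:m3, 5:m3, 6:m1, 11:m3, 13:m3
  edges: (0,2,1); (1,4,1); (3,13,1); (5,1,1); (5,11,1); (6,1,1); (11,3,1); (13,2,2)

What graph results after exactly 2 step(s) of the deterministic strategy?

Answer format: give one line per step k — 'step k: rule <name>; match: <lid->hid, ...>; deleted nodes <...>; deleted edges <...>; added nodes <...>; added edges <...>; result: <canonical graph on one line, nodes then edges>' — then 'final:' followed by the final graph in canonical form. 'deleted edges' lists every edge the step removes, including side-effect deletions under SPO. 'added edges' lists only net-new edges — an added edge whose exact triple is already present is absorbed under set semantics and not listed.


step 1: rule r2; match: 0->3, 1->13, 2->0; deleted nodes 13; deleted edges (3,13,1); (13,2,2); added nodes (none); added edges (3,0,1); result: nodes: 0:m1, 1:m2, 2:m1, 3:m3, 4:m3, 5:m3, 6:m1, 11:m3 edges: (0,2,1); (1,4,1); (3,0,1); (5,1,1); (5,11,1); (6,1,1); (11,3,1)
step 2: rule r2; match: 0->5, 1->11, 2->0; deleted nodes 11; deleted edges (5,11,1); (11,3,1); added nodes (none); added edges (5,0,1); result: nodes: 0:m1, 1:m2, 2:m1, 3:m3, 4:m3, 5:m3, 6:m1 edges: (0,2,1); (1,4,1); (3,0,1); (5,0,1); (5,1,1); (6,1,1)
final:
nodes: 0:m1, 1:m2, 2:m1, 3:m3, 4:m3, 5:m3, 6:m1
edges: (0,2,1); (1,4,1); (3,0,1); (5,0,1); (5,1,1); (6,1,1)


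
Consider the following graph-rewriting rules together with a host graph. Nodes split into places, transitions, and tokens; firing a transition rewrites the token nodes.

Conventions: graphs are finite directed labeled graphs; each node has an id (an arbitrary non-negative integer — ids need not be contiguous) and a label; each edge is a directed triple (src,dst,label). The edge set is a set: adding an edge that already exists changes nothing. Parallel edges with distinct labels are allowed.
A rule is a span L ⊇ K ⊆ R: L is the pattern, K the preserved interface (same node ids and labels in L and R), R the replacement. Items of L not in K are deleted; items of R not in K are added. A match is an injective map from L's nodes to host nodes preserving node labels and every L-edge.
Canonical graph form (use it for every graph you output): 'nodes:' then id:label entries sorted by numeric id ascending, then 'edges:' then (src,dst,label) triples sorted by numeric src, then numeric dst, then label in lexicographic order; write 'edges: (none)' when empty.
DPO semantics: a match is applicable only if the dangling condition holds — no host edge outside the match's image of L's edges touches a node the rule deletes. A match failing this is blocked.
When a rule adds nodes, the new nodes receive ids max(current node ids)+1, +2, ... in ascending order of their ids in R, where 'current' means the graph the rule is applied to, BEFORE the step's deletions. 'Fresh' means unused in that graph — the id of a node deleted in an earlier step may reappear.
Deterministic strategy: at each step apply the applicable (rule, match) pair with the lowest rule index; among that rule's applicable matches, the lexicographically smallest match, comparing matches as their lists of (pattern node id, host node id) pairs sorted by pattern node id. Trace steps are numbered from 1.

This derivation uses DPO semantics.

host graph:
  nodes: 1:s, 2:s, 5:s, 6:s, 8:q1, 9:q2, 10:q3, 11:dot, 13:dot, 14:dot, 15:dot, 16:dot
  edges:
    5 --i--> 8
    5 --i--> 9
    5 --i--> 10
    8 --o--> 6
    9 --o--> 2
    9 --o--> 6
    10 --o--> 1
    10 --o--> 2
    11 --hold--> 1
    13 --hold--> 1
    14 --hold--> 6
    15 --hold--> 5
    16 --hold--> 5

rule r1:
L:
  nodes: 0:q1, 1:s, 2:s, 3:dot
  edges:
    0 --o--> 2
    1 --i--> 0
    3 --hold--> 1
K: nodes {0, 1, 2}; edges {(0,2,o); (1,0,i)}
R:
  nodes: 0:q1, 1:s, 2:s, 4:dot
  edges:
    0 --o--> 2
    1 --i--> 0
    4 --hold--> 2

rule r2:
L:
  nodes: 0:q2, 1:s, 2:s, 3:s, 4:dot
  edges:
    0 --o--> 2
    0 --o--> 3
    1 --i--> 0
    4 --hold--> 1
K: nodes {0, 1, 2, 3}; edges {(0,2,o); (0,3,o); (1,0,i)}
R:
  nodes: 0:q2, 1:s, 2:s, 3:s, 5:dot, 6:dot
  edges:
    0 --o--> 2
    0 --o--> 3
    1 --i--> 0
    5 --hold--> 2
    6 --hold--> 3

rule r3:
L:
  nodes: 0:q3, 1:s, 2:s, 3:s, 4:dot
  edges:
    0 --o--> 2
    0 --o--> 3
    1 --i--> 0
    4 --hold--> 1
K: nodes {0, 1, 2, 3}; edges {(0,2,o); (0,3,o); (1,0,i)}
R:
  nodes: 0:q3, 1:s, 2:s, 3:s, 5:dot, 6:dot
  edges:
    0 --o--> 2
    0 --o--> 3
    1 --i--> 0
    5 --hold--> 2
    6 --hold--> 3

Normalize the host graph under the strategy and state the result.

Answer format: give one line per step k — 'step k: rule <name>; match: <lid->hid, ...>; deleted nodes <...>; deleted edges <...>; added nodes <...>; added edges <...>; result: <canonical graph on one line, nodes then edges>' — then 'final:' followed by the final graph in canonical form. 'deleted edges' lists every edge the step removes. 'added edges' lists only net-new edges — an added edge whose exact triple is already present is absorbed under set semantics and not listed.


step 1: rule r1; match: 0->8, 1->5, 2->6, 3->15; deleted nodes 15; deleted edges (15,5,hold); added nodes 17; added edges (17,6,hold); result: nodes: 1:s, 2:s, 5:s, 6:s, 8:q1, 9:q2, 10:q3, 11:dot, 13:dot, 14:dot, 16:dot, 17:dot edges: (5,8,i); (5,9,i); (5,10,i); (8,6,o); (9,2,o); (9,6,o); (10,1,o); (10,2,o); (11,1,hold); (13,1,hold); (14,6,hold); (16,5,hold); (17,6,hold)
step 2: rule r1; match: 0->8, 1->5, 2->6, 3->16; deleted nodes 16; deleted edges (16,5,hold); added nodes 18; added edges (18,6,hold); result: nodes: 1:s, 2:s, 5:s, 6:s, 8:q1, 9:q2, 10:q3, 11:dot, 13:dot, 14:dot, 17:dot, 18:dot edges: (5,8,i); (5,9,i); (5,10,i); (8,6,o); (9,2,o); (9,6,o); (10,1,o); (10,2,o); (11,1,hold); (13,1,hold); (14,6,hold); (17,6,hold); (18,6,hold)
final:
nodes: 1:s, 2:s, 5:s, 6:s, 8:q1, 9:q2, 10:q3, 11:dot, 13:dot, 14:dot, 17:dot, 18:dot
edges: (5,8,i); (5,9,i); (5,10,i); (8,6,o); (9,2,o); (9,6,o); (10,1,o); (10,2,o); (11,1,hold); (13,1,hold); (14,6,hold); (17,6,hold); (18,6,hold)


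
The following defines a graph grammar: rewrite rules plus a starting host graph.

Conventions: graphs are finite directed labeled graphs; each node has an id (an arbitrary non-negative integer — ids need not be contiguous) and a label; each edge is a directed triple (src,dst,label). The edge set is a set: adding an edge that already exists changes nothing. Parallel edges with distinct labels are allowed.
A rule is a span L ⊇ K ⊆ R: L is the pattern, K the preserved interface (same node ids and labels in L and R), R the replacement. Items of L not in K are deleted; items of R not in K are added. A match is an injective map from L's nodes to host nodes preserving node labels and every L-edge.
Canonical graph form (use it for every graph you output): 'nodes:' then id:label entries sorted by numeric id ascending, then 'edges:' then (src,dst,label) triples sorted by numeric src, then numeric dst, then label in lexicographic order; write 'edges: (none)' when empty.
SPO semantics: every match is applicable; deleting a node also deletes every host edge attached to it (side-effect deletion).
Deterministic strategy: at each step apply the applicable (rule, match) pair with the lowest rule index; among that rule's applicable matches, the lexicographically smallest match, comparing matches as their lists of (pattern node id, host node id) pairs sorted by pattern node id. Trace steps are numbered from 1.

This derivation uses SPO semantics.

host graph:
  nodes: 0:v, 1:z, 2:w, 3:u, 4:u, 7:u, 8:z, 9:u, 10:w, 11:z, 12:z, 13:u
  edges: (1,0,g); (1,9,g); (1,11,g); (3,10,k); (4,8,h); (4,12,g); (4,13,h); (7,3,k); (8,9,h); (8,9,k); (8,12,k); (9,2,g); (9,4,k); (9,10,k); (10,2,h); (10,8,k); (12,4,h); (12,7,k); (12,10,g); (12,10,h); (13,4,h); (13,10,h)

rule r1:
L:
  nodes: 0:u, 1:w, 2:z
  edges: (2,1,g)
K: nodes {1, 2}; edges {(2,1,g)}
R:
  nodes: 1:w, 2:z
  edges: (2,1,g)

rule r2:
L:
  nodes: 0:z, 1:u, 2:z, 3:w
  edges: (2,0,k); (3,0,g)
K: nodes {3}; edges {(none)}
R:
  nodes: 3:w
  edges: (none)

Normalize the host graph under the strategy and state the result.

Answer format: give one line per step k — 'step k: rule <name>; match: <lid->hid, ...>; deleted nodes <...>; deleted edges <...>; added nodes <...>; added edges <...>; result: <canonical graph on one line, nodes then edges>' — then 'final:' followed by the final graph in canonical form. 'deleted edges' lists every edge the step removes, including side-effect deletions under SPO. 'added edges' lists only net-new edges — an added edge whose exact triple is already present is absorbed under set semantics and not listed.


step 1: rule r1; match: 0->3, 1->10, 2->12; deleted nodes 3; deleted edges (3,10,k); (7,3,k); added nodes (none); added edges (none); result: nodes: 0:v, 1:z, 2:w, 4:u, 7:u, 8:z, 9:u, 10:w, 11:z, 12:z, 13:u edges: (1,0,g); (1,9,g); (1,11,g); (4,8,h); (4,12,g); (4,13,h); (8,9,h); (8,9,k); (8,12,k); (9,2,g); (9,4,k); (9,10,k); (10,2,h); (10,8,k); (12,4,h); (12,7,k); (12,10,g); (12,10,h); (13,4,h); (13,10,h)
step 2: rule r1; match: 0->4, 1->10, 2->12; deleted nodes 4; deleted edges (4,8,h); (4,12,g); (4,13,h); (9,4,k); (12,4,h); (13,4,h); added nodes (none); added edges (none); result: nodes: 0:v, 1:z, 2:w, 7:u, 8:z, 9:u, 10:w, 11:z, 12:z, 13:u edges: (1,0,g); (1,9,g); (1,11,g); (8,9,h); (8,9,k); (8,12,k); (9,2,g); (9,10,k); (10,2,h); (10,8,k); (12,7,k); (12,10,g); (12,10,h); (13,10,h)
step 3: rule r1; match: 0->7, 1->10, 2->12; deleted nodes 7; deleted edges (12,7,k); added nodes (none); added edges (none); result: nodes: 0:v, 1:z, 2:w, 8:z, 9:u, 10:w, 11:z, 12:z, 13:u edges: (1,0,g); (1,9,g); (1,11,g); (8,9,h); (8,9,k); (8,12,k); (9,2,g); (9,10,k); (10,2,h); (10,8,k); (12,10,g); (12,10,h); (13,10,h)
step 4: rule r1; match: 0->9, 1->10, 2->12; deleted nodes 9; deleted edges (1,9,g); (8,9,h); (8,9,k); (9,2,g); (9,10,k); added nodes (none); added edges (none); result: nodes: 0:v, 1:z, 2:w, 8:z, 10:w, 11:z, 12:z, 13:u edges: (1,0,g); (1,11,g); (8,12,k); (10,2,h); (10,8,k); (12,10,g); (12,10,h); (13,10,h)
step 5: rule r1; match: 0->13, 1->10, 2->12; deleted nodes 13; deleted edges (13,10,h); added nodes (none); added edges (none); result: nodes: 0:v, 1:z, 2:w, 8:z, 10:w, 11:z, 12:z edges: (1,0,g); (1,11,g); (8,12,k); (10,2,h); (10,8,k); (12,10,g); (12,10,h)
final:
nodes: 0:v, 1:z, 2:w, 8:z, 10:w, 11:z, 12:z
edges: (1,0,g); (1,11,g); (8,12,k); (10,2,h); (10,8,k); (12,10,g); (12,10,h)


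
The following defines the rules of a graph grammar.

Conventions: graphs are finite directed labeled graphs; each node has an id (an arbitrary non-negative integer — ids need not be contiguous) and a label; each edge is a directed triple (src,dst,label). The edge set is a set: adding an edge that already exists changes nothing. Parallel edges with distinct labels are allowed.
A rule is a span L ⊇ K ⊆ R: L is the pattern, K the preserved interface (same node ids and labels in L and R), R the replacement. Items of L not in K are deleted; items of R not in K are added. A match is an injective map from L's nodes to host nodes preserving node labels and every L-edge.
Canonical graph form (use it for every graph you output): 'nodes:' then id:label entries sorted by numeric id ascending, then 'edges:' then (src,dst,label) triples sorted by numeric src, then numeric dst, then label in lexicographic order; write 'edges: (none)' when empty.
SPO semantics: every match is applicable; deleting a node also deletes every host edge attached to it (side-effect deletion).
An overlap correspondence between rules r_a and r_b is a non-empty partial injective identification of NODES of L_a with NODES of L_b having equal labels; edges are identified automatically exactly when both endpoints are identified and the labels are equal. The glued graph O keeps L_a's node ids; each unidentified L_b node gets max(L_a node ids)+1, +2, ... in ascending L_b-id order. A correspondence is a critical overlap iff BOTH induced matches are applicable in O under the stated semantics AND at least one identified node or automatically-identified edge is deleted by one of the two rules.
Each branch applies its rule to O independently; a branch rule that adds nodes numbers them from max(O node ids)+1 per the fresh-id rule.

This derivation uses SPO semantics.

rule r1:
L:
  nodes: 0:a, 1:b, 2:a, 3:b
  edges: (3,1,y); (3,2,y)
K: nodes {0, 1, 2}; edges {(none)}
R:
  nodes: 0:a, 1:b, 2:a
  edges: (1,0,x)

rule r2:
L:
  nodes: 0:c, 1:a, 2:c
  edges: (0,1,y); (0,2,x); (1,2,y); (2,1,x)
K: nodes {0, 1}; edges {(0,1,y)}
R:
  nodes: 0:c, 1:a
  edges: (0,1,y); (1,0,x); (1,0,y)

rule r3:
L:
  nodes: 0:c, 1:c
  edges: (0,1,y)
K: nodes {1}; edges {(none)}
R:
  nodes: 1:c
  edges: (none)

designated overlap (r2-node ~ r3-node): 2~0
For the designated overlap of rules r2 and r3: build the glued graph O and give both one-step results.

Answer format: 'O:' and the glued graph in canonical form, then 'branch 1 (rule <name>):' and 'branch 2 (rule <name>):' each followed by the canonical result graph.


O:
nodes: 0:c, 1:a, 2:c, 3:c
edges: (0,1,y); (0,2,x); (1,2,y); (2,1,x); (2,3,y)
branch 1 (rule r2):
nodes: 0:c, 1:a, 3:c
edges: (0,1,y); (1,0,x); (1,0,y)
branch 2 (rule r3):
nodes: 0:c, 1:a, 3:c
edges: (0,1,y)


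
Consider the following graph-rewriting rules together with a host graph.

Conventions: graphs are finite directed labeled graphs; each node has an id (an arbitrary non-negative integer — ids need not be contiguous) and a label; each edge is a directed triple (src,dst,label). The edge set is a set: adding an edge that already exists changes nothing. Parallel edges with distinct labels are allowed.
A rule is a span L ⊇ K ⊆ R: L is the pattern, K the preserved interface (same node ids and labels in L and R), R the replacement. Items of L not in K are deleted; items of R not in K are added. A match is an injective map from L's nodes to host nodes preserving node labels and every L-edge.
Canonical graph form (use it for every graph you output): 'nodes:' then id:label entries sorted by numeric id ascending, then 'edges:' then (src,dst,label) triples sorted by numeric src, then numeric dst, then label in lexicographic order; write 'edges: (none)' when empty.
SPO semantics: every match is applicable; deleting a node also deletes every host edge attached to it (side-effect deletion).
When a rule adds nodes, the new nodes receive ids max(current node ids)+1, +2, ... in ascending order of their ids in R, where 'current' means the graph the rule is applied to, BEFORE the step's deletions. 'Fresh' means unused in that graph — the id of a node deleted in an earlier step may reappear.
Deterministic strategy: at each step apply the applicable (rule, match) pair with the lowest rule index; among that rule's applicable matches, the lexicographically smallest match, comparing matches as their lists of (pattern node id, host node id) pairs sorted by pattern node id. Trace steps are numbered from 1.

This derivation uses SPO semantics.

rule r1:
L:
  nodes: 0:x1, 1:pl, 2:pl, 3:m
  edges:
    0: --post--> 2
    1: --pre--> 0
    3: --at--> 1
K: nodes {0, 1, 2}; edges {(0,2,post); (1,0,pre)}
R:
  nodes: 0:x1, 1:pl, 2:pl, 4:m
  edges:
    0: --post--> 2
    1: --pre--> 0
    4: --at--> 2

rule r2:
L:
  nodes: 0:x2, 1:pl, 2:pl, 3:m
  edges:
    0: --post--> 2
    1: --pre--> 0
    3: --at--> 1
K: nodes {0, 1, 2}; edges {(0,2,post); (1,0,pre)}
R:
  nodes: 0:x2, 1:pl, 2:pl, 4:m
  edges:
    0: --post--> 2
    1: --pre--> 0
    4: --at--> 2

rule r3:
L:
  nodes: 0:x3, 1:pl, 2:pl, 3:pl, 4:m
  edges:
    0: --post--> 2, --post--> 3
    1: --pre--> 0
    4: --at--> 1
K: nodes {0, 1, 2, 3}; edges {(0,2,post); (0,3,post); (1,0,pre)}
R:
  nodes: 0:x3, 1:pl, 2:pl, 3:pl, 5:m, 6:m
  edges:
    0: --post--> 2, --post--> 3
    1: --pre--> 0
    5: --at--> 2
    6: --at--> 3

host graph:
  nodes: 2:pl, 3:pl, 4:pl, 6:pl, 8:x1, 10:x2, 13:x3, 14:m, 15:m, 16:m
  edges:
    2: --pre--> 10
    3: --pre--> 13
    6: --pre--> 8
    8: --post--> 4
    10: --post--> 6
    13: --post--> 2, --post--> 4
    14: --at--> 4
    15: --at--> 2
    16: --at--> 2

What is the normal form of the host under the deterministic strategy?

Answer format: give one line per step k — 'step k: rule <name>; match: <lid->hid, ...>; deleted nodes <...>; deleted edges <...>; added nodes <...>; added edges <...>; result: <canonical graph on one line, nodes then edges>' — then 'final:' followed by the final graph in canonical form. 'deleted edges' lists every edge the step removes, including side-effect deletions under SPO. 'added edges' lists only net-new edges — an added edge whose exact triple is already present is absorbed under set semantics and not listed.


step 1: rule r2; match: 0->10, 1->2, 2->6, 3->15; deleted nodes 15; deleted edges (15,2,at); added nodes 17; added edges (17,6,at); result: nodes: 2:pl, 3:pl, 4:pl, 6:pl, 8:x1, 10:x2, 13:x3, 14:m, 16:m, 17:m edges: (2,10,pre); (3,13,pre); (6,8,pre); (8,4,post); (10,6,post); (13,2,post); (13,4,post); (14,4,at); (16,2,at); (17,6,at)
step 2: rule r1; match: 0->8, 1->6, 2->4, 3->17; deleted nodes 17; deleted edges (17,6,at); added nodes 18; added edges (18,4,at); result: nodes: 2:pl, 3:pl, 4:pl, 6:pl, 8:x1, 10:x2, 13:x3, 14:m, 16:m, 18:m edges: (2,10,pre); (3,13,pre); (6,8,pre); (8,4,post); (10,6,post); (13,2,post); (13,4,post); (14,4,at); (16,2,at); (18,4,at)
step 3: rule r2; match: 0->10, 1->2, 2->6, 3->16; deleted nodes 16; deleted edges (16,2,at); added nodes 19; added edges (19,6,at); result: nodes: 2:pl, 3:pl, 4:pl, 6:pl, 8:x1, 10:x2, 13:x3, 14:m, 18:m, 19:m edges: (2,10,pre); (3,13,pre); (6,8,pre); (8,4,post); (10,6,post); (13,2,post); (13,4,post); (14,4,at); (18,4,at); (19,6,at)
step 4: rule r1; match: 0->8, 1->6, 2->4, 3->19; deleted nodes 19; deleted edges (19,6,at); added nodes 20; added edges (20,4,at); result: nodes: 2:pl, 3:pl, 4:pl, 6:pl, 8:x1, 10:x2, 13:x3, 14:m, 18:m, 20:m edges: (2,10,pre); (3,13,pre); (6,8,pre); (8,4,post); (10,6,post); (13,2,post); (13,4,post); (14,4,at); (18,4,at); (20,4,at)
final:
nodes: 2:pl, 3:pl, 4:pl, 6:pl, 8:x1, 10:x2, 13:x3, 14:m, 18:m, 20:m
edges: (2,10,pre); (3,13,pre); (6,8,pre); (8,4,post); (10,6,post); (13,2,post); (13,4,post); (14,4,at); (18,4,at); (20,4,at)


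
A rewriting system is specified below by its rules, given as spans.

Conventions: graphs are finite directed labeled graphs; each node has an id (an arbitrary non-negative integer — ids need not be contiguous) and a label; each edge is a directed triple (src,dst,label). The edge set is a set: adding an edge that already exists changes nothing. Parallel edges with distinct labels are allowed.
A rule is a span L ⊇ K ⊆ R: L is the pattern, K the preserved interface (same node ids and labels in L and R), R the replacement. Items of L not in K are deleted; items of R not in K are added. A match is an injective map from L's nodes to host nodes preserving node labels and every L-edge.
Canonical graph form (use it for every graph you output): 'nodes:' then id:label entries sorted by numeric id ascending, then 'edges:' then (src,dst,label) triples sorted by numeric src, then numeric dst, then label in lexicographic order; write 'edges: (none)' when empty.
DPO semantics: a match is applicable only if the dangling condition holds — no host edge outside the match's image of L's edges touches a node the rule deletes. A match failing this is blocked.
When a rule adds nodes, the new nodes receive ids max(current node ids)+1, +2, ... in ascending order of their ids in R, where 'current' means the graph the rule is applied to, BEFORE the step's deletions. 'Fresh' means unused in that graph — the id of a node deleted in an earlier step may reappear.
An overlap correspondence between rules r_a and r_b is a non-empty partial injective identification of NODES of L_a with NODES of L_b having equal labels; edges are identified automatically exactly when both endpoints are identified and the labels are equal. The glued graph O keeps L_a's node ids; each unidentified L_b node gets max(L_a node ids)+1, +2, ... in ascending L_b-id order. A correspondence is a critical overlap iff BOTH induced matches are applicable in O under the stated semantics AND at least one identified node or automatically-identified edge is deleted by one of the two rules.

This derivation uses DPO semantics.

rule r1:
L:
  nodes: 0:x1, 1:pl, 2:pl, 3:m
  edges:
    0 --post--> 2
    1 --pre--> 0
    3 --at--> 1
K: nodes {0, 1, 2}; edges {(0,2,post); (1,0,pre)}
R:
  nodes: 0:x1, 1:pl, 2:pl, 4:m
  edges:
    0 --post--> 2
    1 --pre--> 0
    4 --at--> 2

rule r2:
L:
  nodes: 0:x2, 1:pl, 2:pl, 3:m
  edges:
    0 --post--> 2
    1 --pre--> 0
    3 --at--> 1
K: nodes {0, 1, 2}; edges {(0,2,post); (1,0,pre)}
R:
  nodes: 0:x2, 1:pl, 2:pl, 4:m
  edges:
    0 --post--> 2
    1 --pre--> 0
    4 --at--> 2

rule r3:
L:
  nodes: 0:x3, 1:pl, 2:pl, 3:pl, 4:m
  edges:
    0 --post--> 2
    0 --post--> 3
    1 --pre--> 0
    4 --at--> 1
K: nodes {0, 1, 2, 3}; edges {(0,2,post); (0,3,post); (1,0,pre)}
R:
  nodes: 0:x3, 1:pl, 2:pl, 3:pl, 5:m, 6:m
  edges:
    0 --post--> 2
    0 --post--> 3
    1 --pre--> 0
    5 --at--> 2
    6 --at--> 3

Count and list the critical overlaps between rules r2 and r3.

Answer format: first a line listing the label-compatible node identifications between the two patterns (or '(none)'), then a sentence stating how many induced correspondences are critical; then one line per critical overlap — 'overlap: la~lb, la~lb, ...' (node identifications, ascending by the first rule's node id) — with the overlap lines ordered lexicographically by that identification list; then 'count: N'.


label-compatible node identifications between L(r2) and L(r3): 1~1, 1~2, 1~3, 2~1, 2~2, 2~3, 3~4
3 of the induced correspondences are critical overlaps of r2 and r3.
overlap: 1~1, 2~2, 3~4
overlap: 1~1, 2~3, 3~4
overlap: 1~1, 3~4
count: 3


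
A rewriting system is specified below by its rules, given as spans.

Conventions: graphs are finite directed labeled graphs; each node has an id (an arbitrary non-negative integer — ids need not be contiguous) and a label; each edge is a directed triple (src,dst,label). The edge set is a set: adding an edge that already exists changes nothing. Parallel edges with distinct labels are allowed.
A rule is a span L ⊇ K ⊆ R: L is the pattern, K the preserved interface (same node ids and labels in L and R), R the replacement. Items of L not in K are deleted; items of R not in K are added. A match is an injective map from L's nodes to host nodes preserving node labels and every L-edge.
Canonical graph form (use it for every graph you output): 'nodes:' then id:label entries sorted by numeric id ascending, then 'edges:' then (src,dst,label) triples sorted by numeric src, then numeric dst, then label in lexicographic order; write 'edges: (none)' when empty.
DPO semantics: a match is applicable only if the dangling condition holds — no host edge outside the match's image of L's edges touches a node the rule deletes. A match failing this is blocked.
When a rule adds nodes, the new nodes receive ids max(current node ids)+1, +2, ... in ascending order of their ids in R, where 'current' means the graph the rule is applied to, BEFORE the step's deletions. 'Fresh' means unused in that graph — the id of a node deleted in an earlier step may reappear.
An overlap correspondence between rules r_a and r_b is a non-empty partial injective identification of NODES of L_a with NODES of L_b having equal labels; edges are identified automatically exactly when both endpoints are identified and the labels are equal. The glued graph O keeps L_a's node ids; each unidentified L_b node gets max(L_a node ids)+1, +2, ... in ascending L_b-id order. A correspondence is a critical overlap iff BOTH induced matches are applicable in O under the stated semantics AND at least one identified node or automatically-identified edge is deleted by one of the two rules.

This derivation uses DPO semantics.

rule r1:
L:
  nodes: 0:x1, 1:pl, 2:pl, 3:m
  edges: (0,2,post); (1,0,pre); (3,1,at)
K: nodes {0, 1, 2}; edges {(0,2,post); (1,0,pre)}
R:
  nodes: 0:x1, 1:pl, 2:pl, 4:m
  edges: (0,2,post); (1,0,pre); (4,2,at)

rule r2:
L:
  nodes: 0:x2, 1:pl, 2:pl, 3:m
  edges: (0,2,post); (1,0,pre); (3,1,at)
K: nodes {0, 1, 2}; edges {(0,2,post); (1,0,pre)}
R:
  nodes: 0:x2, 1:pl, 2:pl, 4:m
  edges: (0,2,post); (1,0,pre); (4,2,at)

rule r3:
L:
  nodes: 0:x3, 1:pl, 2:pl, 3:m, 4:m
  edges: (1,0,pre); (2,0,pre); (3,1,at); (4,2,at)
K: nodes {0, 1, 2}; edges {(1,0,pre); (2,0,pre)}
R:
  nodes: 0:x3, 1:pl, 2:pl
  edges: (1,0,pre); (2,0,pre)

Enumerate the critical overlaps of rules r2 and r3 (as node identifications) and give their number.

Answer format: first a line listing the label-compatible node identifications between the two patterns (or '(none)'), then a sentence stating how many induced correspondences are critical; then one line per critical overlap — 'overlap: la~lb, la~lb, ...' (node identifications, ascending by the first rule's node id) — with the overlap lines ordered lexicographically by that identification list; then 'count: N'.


label-compatible node identifications between L(r2) and L(r3): 1~1, 1~2, 2~1, 2~2, 3~3, 3~4
4 of the induced correspondences are critical overlaps of r2 and r3.
overlap: 1~1, 2~2, 3~3
overlap: 1~1, 3~3
overlap: 1~2, 2~1, 3~4
overlap: 1~2, 3~4
count: 4


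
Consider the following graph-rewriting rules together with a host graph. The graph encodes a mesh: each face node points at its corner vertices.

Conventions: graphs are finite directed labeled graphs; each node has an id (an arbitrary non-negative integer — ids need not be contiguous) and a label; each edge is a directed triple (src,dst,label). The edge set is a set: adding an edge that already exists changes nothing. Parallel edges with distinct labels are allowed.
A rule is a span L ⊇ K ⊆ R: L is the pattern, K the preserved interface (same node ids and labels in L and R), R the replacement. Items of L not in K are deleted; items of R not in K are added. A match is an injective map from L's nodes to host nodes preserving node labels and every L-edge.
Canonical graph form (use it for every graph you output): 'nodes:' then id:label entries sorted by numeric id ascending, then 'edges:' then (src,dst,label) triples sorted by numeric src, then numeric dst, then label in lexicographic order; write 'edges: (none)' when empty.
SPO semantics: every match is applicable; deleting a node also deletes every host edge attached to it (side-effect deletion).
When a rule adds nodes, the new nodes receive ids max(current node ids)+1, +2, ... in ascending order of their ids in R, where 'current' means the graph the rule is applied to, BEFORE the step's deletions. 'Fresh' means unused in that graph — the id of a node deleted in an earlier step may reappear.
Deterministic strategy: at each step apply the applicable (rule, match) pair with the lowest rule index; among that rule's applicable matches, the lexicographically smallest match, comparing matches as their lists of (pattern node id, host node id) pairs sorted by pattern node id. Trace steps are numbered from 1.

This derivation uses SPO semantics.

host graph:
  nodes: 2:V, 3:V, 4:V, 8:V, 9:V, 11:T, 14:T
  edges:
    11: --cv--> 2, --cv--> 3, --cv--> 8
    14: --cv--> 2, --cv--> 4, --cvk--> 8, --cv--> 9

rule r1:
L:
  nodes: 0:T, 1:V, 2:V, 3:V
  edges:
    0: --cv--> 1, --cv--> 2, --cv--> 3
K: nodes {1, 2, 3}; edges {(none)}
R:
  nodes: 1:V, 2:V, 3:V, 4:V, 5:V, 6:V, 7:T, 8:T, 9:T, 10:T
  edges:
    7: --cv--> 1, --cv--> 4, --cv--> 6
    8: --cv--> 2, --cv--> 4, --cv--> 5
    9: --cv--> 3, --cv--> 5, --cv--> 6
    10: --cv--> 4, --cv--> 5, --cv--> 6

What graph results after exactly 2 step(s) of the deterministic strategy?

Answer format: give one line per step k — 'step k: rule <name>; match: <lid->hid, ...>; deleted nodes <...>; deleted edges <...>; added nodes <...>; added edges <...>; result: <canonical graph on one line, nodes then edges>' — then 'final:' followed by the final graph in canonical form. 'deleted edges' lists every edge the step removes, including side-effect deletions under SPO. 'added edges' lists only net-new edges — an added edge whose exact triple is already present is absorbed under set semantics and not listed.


step 1: rule r1; match: 0->11, 1->2, 2->3, 3->8; deleted nodes 11; deleted edges (11,2,cv); (11,3,cv); (11,8,cv); added nodes 15, 16, 17, 18, 19, 20, 21; added edges (18,2,cv); (18,15,cv); (18,17,cv); (19,3,cv); (19,15,cv); (19,16,cv); (20,8,cv); (20,16,cv); (20,17,cv); (21,15,cv); (21,16,cv); (21,17,cv); result: nodes: 2:V, 3:V, 4:V, 8:V, 9:V, 14:T, 15:V, 16:V, 17:V, 18:T, 19:T, 20:T, 21:T edges: (14,2,cv); (14,4,cv); (14,8,cvk); (14,9,cv); (18,2,cv); (18,15,cv); (18,17,cv); (19,3,cv); (19,15,cv); (19,16,cv); (20,8,cv); (20,16,cv); (20,17,cv); (21,15,cv); (21,16,cv); (21,17,cv)
step 2: rule r1; match: 0->14, 1->2, 2->4, 3->9; deleted nodes 14; deleted edges (14,2,cv); (14,4,cv); (14,8,cvk); (14,9,cv); added nodes 22, 23, 24, 25, 26, 27, 28; added edges (25,2,cv); (25,22,cv); (25,24,cv); (26,4,cv); (26,22,cv); (26,23,cv); (27,9,cv); (27,23,cv); (27,24,cv); (28,22,cv); (28,23,cv); (28,24,cv); result: nodes: 2:V, 3:V, 4:V, 8:V, 9:V, 15:V, 16:V, 17:V, 18:T, 19:T, 20:T, 21:T, 22:V, 23:V, 24:V, 25:T, 26:T, 27:T, 28:T edges: (18,2,cv); (18,15,cv); (18,17,cv); (19,3,cv); (19,15,cv); (19,16,cv); (20,8,cv); (20,16,cv); (20,17,cv); (21,15,cv); (21,16,cv); (21,17,cv); (25,2,cv); (25,22,cv); (25,24,cv); (26,4,cv); (26,22,cv); (26,23,cv); (27,9,cv); (27,23,cv); (27,24,cv); (28,22,cv); (28,23,cv); (28,24,cv)
final:
nodes: 2:V, 3:V, 4:V, 8:V, 9:V, 15:V, 16:V, 17:V, 18:T, 19:T, 20:T, 21:T, 22:V, 23:V, 24:V, 25:T, 26:T, 27:T, 28:T
edges: (18,2,cv); (18,15,cv); (18,17,cv); (19,3,cv); (19,15,cv); (19,16,cv); (20,8,cv); (20,16,cv); (20,17,cv); (21,15,cv); (21,16,cv); (21,17,cv); (25,2,cv); (25,22,cv); (25,24,cv); (26,4,cv); (26,22,cv); (26,23,cv); (27,9,cv); (27,23,cv); (27,24,cv); (28,22,cv); (28,23,cv); (28,24,cv)


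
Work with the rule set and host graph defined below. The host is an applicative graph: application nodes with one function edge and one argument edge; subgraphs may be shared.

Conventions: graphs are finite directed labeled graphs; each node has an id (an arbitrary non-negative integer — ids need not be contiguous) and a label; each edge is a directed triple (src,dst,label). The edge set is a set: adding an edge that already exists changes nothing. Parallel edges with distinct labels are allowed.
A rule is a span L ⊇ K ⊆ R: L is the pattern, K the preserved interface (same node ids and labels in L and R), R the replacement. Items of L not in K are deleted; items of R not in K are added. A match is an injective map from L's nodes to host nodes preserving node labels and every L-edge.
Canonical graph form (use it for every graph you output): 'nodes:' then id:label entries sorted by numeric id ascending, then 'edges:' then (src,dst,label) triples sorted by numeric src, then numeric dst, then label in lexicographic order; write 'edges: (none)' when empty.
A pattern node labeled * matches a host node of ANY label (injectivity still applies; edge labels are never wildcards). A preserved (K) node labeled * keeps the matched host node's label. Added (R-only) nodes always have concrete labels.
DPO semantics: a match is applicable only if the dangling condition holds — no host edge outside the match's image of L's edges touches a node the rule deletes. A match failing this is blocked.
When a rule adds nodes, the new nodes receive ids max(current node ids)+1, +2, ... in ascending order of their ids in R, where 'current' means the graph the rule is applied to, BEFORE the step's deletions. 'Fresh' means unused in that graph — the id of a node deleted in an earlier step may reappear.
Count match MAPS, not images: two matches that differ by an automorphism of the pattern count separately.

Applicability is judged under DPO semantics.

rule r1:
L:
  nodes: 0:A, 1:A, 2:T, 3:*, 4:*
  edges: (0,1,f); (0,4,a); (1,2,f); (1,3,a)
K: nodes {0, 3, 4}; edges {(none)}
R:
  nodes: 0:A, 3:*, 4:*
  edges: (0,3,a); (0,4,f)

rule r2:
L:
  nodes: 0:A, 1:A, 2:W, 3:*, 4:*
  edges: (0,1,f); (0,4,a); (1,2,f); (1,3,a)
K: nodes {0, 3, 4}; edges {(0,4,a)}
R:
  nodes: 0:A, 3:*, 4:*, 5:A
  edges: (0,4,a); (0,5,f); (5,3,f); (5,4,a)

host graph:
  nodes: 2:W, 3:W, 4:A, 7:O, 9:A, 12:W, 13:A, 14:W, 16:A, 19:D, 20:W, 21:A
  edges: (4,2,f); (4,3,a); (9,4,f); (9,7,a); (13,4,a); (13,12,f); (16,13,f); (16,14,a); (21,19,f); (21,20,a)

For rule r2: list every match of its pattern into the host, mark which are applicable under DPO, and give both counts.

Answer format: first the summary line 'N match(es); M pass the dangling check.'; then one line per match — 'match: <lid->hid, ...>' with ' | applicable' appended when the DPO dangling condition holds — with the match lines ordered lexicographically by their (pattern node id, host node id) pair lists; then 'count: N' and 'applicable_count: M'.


2 match(es); 1 pass the dangling check.
match: 0->9, 1->4, 2->2, 3->3, 4->7
match: 0->16, 1->13, 2->12, 3->4, 4->14 | applicable
count: 2
applicable_count: 1
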